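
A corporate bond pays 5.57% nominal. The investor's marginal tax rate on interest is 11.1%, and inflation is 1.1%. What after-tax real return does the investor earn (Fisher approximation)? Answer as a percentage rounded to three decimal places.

After-tax nominal return = 5.57% × (1 − 0.111) = 4.95173%.
r ≈ 4.95173% − 1.1% → 3.852%.

3.852%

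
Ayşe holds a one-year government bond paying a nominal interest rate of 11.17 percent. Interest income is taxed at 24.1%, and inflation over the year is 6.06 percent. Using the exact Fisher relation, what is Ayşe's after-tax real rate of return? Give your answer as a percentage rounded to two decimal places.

2.28%

After-tax nominal return = 11.17% × (1 − 0.241) = 8.47803%.
1 + r = 1.0847803 / 1.06060 = 1.022799
After-tax real rate = 1.022799 − 1 → 2.28%.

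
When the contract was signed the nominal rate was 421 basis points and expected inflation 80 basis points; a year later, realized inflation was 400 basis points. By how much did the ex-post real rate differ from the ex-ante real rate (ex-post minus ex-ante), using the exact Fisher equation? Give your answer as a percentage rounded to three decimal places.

Ex-ante: (1 + 0.0421)/(1 + 0.0080) − 1 = 3.3829%
Ex-post: (1 + 0.0421)/(1 + 0.0400) − 1 = 0.2019%
Difference (ex-post − ex-ante) = -3.1810% → -3.181%.

-3.181%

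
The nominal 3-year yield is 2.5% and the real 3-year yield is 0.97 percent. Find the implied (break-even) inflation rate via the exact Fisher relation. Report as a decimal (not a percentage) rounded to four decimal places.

0.0152

(1 + π) = (1 + i)/(1 + r) = 1.02500 / 1.00970 = 1.015153
Break-even inflation = 1.015153 − 1 → 0.0152.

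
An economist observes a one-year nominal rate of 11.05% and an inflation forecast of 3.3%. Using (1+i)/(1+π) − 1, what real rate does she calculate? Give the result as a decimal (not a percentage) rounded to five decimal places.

0.07502

By the Fisher relation, 1 + r = (1 + i)/(1 + π).
1 + r = 1.11050 / 1.03300 = 1.075024
r = 1.075024 − 1 = 7.5024%, i.e. 0.07502.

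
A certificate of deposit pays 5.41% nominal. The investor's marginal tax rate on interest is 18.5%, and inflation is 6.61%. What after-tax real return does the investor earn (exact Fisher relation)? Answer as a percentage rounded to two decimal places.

-2.06%

After-tax nominal return = 5.41% × (1 − 0.185) = 4.40915%.
1 + r = 1.0440915 / 1.06610 = 0.979356
After-tax real rate = 0.979356 − 1 → -2.06%.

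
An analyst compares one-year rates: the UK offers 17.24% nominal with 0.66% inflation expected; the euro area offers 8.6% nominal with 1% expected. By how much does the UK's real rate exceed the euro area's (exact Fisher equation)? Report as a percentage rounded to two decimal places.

8.95%

The UK: (1 + 0.1724)/(1 + 0.0066) − 1 = 16.4713%
The euro area: (1 + 0.0860)/(1 + 0.0100) − 1 = 7.5248%
Differential = 16.4713% − 7.5248% = 8.9465% → 8.95%.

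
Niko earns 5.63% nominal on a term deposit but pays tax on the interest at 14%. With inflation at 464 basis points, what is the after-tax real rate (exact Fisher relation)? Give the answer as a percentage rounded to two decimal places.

After-tax nominal return = 5.63% × (1 − 0.14) = 4.8418%.
1 + r = 1.048418 / 1.04640 = 1.001929
After-tax real rate = 1.001929 − 1 → 0.19%.

0.19%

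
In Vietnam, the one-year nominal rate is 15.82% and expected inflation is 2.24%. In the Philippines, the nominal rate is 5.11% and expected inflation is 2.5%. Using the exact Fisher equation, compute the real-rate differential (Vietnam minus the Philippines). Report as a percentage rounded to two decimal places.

Vietnam: (1 + 0.1582)/(1 + 0.0224) − 1 = 13.2825%
The Philippines: (1 + 0.0511)/(1 + 0.0250) − 1 = 2.5463%
Differential = 13.2825% − 2.5463% = 10.7361% → 10.74%.

10.74%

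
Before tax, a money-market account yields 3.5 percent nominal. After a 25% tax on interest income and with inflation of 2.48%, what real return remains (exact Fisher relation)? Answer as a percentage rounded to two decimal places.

After-tax nominal return = 3.5% × (1 − 0.25) = 2.6250%.
1 + r = 1.02625 / 1.02480 = 1.001415
After-tax real rate = 1.001415 − 1 → 0.14%.

0.14%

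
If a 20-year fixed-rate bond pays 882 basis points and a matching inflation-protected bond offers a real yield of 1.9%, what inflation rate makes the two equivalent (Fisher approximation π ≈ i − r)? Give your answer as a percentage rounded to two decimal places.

6.92%

π ≈ i − r = 8.82% − 1.9% → 6.92%.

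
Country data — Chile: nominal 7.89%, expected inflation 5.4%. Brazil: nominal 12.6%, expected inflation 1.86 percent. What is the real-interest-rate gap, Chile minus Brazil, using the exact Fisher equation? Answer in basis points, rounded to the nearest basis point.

-818 basis points

Chile: (1 + 0.0789)/(1 + 0.0540) − 1 = 2.3624%
Brazil: (1 + 0.1260)/(1 + 0.0186) − 1 = 10.5439%
Differential = 2.3624% − 10.5439% = -8.1815% → -818 basis points.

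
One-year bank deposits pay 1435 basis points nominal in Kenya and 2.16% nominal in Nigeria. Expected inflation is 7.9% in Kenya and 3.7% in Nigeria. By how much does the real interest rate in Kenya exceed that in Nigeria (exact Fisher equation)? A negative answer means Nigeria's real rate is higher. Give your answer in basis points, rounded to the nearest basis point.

Kenya: (1 + 0.1435)/(1 + 0.0790) − 1 = 5.9778%
Nigeria: (1 + 0.0216)/(1 + 0.0370) − 1 = -1.4851%
Differential = 5.9778% − (-1.4851%) = 7.4628% → 746 basis points.

746 basis points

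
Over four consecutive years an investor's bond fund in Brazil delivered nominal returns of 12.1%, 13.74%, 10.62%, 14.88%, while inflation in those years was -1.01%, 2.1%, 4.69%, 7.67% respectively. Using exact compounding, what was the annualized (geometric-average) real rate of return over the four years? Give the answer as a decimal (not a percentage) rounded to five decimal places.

0.09206

Compound the nominal returns: 1.1210 × 1.1374 × 1.1062 × 1.1488 = 1.62030554.
Compound inflation: 0.9899 × 1.0210 × 1.0469 × 1.0767 = 1.13924460.
Deflate: 1.62030554 / 1.13924460 = 1.42226309.
Annualized real rate = 1.42226309^(1/4) − 1 = 9.2056% → 0.09206.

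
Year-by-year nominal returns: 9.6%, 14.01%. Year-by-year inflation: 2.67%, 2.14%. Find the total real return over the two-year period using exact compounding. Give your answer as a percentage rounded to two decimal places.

Nominal growth factor = 1.0960 × 1.1401 = 1.249550
Price-level growth factor = 1.0267 × 1.0214 = 1.048671
Real growth factor = 1.249550 / 1.048671 = 1.191555
Total real return = 1.191555 − 1 → 19.16%.

19.16%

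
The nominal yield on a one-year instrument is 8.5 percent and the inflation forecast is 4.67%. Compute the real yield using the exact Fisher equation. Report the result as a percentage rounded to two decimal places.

3.66%

1 + r = 1.08500 / 1.04670 = 1.036591
r = 1.036591 − 1 = 3.6591%, i.e. 3.66%.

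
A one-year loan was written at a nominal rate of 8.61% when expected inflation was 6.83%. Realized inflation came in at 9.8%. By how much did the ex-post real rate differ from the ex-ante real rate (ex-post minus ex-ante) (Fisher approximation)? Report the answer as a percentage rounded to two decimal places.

Ex-ante: 8.61% − 6.83% = 1.780%
Ex-post: 8.61% − 9.8% = -1.190%
Difference (ex-post − ex-ante) = -2.9700% → -2.97%.

-2.97%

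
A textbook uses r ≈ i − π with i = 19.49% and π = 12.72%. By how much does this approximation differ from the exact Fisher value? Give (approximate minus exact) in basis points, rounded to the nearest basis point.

76 basis points

Approximate: r ≈ 19.490% − 12.720% = 6.7700%
Exact: (1 + 0.1949)/(1 + 0.1272) − 1 = 6.0060%
Error = 6.7700% − 6.0060% = 0.7640% → 76 basis points.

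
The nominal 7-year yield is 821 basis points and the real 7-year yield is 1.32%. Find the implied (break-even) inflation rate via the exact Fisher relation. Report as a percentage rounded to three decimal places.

(1 + π) = (1 + i)/(1 + r) = 1.08210 / 1.01320 = 1.068002
Break-even inflation = 1.068002 − 1 → 6.800%.

6.800%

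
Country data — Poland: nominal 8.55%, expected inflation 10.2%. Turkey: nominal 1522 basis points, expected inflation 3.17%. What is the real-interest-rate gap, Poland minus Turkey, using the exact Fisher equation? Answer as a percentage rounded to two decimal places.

-13.18%

Poland: (1 + 0.0855)/(1 + 0.1020) − 1 = -1.4973%
Turkey: (1 + 0.1522)/(1 + 0.0317) − 1 = 11.6798%
Differential = -1.4973% − 11.6798% = -13.1770% → -13.18%.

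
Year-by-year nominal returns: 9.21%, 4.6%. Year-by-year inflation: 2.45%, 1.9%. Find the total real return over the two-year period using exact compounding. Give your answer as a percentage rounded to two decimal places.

9.42%

Nominal growth factor = 1.0921 × 1.0460 = 1.142337
Price-level growth factor = 1.0245 × 1.0190 = 1.043966
Real growth factor = 1.142337 / 1.043966 = 1.094228
Total real return = 1.094228 − 1 → 9.42%.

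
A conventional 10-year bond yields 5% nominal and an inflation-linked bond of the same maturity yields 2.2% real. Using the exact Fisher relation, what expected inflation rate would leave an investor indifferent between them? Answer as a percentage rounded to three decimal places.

(1 + π) = (1 + i)/(1 + r) = 1.05000 / 1.02200 = 1.027397
Break-even inflation = 1.027397 − 1 → 2.740%.

2.740%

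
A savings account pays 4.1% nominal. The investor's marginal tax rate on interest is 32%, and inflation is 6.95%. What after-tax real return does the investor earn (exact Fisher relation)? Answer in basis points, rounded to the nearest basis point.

-389 basis points

After-tax nominal return = 4.1% × (1 − 0.32) = 2.7880%.
1 + r = 1.02788 / 1.06950 = 0.961085
After-tax real rate = 0.961085 − 1 → -389 basis points.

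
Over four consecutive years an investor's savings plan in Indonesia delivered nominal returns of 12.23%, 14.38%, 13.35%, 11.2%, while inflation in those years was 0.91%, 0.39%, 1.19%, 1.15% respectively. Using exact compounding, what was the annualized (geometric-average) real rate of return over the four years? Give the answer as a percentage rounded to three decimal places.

Compound the nominal returns: 1.1223 × 1.1438 × 1.1335 × 1.1120 = 1.61802552.
Compound inflation: 1.0091 × 1.0039 × 1.0119 × 1.0115 = 1.03687915.
Deflate: 1.61802552 / 1.03687915 = 1.56047647.
Annualized real rate = 1.56047647^(1/4) − 1 = 11.7672% → 11.767%.

11.767%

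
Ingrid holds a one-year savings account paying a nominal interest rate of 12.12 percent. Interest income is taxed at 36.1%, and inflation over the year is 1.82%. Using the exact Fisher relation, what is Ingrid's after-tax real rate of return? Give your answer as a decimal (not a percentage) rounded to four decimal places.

0.0582

After-tax nominal return = 12.12% × (1 − 0.361) = 7.74468%.
1 + r = 1.0774468 / 1.01820 = 1.058188
After-tax real rate = 1.058188 − 1 → 0.0582.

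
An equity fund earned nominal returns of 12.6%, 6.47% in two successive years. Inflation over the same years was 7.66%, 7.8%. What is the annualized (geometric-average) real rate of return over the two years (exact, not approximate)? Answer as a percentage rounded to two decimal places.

1.64%

Nominal growth factor = 1.1260 × 1.0647 = 1.19885220
Price-level growth factor = 1.0766 × 1.0780 = 1.16057480
Real growth factor = 1.19885220 / 1.16057480 = 1.03298142
Annualized real rate = 1.03298142^(1/2) − 1 = 1.6357% → 1.64%.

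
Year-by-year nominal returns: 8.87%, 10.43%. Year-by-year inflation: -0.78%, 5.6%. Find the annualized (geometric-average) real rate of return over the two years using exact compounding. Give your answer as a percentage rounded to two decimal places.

7.12%

Nominal growth factor = 1.0887 × 1.1043 = 1.20225141
Price-level growth factor = 0.9922 × 1.0560 = 1.04776320
Real growth factor = 1.20225141 / 1.04776320 = 1.14744573
Annualized real rate = 1.14744573^(1/2) − 1 = 7.1189% → 7.12%.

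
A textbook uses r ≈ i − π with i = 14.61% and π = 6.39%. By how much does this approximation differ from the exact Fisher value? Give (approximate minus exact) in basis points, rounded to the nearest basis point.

49 basis points

Approximate: r ≈ 14.610% − 6.390% = 8.2200%
Exact: (1 + 0.1461)/(1 + 0.0639) − 1 = 7.7263%
Error = 8.2200% − 7.7263% = 0.4937% → 49 basis points.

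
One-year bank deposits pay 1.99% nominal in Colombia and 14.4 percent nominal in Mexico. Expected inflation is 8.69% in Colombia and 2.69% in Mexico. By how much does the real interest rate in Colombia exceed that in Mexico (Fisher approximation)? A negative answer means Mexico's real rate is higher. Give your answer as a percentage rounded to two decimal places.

Colombia: 1.99% − 8.69% = -6.700%
Mexico: 14.4% − 2.69% = 11.710%
Differential = -18.410% → -18.41%.

-18.41%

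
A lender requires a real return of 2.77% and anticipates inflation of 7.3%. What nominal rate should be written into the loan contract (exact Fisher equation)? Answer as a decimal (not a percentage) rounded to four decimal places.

0.1027

(1 + i) = (1 + r)(1 + π) = 1.02770 × 1.07300 = 1.1027221
i = 1.1027221 − 1, so the required nominal rate is 0.1027.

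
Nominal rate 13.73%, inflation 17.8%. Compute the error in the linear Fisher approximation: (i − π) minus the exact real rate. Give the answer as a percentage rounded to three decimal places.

-0.615%

Approximate: r ≈ 13.730% − 17.800% = -4.0700%
Exact: (1 + 0.1373)/(1 + 0.1780) − 1 = -3.4550%
Error = -4.0700% − (-3.4550%) = -0.6150% → -0.615%.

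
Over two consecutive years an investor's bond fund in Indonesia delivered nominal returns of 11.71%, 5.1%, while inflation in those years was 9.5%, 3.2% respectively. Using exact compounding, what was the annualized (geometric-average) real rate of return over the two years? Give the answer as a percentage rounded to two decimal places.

1.93%

Compound the nominal returns: 1.1171 × 1.0510 = 1.17407210.
Compound inflation: 1.0950 × 1.0320 = 1.13004000.
Deflate: 1.17407210 / 1.13004000 = 1.03896508.
Annualized real rate = 1.03896508^(1/2) − 1 = 1.9296% → 1.93%.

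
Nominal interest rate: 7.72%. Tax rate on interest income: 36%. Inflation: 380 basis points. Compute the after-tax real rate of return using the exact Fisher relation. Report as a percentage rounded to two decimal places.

After-tax nominal return = 7.72% × (1 − 0.36) = 4.9408%.
1 + r = 1.049408 / 1.03800 = 1.010990
After-tax real rate = 1.010990 − 1 → 1.10%.

1.10%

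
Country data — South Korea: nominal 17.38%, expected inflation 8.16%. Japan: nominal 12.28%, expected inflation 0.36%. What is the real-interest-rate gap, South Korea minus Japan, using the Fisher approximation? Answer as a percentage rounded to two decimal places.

South Korea: 17.38% − 8.16% = 9.220%
Japan: 12.28% − 0.36% = 11.920%
Differential = -2.700% → -2.70%.

-2.70%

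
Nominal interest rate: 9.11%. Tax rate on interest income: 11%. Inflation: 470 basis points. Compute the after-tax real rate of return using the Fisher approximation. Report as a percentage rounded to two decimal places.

After-tax nominal return = 9.11% × (1 − 0.11) = 8.1079%.
r ≈ 8.1079% − 4.7% → 3.41%.

3.41%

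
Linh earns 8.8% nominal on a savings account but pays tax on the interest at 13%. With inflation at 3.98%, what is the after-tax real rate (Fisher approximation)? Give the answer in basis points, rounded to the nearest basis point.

368 basis points

After-tax nominal return = 8.8% × (1 − 0.13) = 7.6560%.
r ≈ 7.6560% − 3.98% → 368 basis points.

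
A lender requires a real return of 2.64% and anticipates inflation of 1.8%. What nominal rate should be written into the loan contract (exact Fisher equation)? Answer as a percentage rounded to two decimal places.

4.49%

(1 + i) = (1 + r)(1 + π) = 1.02640 × 1.01800 = 1.0448752
i = 1.0448752 − 1, so the required nominal rate is 4.49%.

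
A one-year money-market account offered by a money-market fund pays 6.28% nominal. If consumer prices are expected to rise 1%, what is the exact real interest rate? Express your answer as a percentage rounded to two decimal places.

1 + r = 1.06280 / 1.01000 = 1.052277
r = 1.052277 − 1 = 5.2277%, i.e. 5.23%.

5.23%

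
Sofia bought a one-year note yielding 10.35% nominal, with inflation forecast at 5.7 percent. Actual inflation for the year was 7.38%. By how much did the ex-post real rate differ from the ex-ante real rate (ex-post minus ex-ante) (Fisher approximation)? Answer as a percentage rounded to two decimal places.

Ex-ante: 10.35% − 5.7% = 4.650%
Ex-post: 10.35% − 7.38% = 2.970%
Difference (ex-post − ex-ante) = -1.6800% → -1.68%.

-1.68%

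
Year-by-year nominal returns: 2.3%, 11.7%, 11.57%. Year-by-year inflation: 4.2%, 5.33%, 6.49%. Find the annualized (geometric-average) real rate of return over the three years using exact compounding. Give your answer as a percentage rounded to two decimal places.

Nominal growth factor = 1.0230 × 1.1170 × 1.1157 = 1.27490035
Price-level growth factor = 1.0420 × 1.0533 × 1.0649 = 1.16876886
Real growth factor = 1.27490035 / 1.16876886 = 1.09080623
Annualized real rate = 1.09080623^(1/3) − 1 = 2.9396% → 2.94%.

2.94%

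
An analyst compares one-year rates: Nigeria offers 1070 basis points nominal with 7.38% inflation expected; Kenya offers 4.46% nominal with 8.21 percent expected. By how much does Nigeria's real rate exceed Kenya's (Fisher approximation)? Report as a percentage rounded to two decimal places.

7.07%

Nigeria: 10.7% − 7.38% = 3.320%
Kenya: 4.46% − 8.21% = -3.750%
Differential = 7.070% → 7.07%.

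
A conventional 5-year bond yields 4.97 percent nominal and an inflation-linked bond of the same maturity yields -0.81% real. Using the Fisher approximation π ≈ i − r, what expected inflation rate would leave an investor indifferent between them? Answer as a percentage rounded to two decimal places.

π ≈ i − r = 4.97% − (-0.81%) → 5.78%.

5.78%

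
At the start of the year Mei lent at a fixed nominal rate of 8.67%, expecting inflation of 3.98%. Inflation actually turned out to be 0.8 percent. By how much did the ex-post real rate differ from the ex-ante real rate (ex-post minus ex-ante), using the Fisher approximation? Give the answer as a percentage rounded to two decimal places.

3.18%

Ex-ante: 8.67% − 3.98% = 4.690%
Ex-post: 8.67% − 0.8% = 7.870%
Difference (ex-post − ex-ante) = 3.1800% → 3.18%.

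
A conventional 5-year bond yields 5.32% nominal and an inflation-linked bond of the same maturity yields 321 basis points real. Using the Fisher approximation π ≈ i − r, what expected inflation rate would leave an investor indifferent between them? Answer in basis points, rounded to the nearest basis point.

π ≈ i − r = 5.32% − 3.21% → 211 basis points.

211 basis points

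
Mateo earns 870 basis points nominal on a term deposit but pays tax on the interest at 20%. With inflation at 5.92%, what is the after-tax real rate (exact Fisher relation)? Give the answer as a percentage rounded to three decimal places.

After-tax nominal return = 8.7% × (1 − 0.2) = 6.9600%.
1 + r = 1.06960 / 1.05920 = 1.009819
After-tax real rate = 1.009819 − 1 → 0.982%.

0.982%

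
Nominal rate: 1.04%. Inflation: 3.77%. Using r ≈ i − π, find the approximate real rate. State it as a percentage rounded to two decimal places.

-2.73%

r ≈ i − π = 1.04% − 3.77% = -2.73%.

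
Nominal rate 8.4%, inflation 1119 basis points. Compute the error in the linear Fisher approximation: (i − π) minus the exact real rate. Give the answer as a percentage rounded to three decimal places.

-0.281%

Approximate: r ≈ 8.400% − 11.190% = -2.7900%
Exact: (1 + 0.0840)/(1 + 0.1119) − 1 = -2.5092%
Error = -2.7900% − (-2.5092%) = -0.2808% → -0.281%.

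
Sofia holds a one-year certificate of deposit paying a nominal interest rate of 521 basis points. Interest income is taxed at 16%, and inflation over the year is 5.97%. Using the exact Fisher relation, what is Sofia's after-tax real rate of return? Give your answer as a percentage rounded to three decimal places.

After-tax nominal return = 5.21% × (1 − 0.16) = 4.3764%.
1 + r = 1.043764 / 1.05970 = 0.984962
After-tax real rate = 0.984962 − 1 → -1.504%.

-1.504%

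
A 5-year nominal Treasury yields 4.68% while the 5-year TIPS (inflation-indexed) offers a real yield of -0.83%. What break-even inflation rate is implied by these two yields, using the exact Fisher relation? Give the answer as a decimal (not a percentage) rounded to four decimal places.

0.0556

(1 + π) = (1 + i)/(1 + r) = 1.04680 / 0.99170 = 1.055561
Break-even inflation = 1.055561 − 1 → 0.0556.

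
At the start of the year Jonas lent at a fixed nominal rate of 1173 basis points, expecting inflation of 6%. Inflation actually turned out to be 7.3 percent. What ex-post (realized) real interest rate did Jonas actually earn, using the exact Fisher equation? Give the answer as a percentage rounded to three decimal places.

Ex-post: (1 + 0.1173)/(1 + 0.0730) − 1 = 4.1286%
So the realized real rate is 4.129%.

4.129%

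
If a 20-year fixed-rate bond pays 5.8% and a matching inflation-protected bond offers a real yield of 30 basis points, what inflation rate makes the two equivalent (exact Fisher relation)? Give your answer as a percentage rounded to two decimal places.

(1 + π) = (1 + i)/(1 + r) = 1.05800 / 1.00300 = 1.054835
Break-even inflation = 1.054835 − 1 → 5.48%.

5.48%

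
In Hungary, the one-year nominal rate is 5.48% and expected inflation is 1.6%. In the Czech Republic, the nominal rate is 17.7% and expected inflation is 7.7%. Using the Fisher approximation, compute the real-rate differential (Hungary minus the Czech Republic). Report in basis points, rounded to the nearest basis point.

-612 basis points

Hungary: 5.48% − 1.6% = 3.880%
The Czech Republic: 17.7% − 7.7% = 10.000%
Differential = -6.120% → -612 basis points.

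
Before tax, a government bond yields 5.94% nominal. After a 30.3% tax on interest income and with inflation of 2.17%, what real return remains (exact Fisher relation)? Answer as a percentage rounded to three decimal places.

1.928%

After-tax nominal return = 5.94% × (1 − 0.303) = 4.14018%.
1 + r = 1.0414018 / 1.02170 = 1.019283
After-tax real rate = 1.019283 − 1 → 1.928%.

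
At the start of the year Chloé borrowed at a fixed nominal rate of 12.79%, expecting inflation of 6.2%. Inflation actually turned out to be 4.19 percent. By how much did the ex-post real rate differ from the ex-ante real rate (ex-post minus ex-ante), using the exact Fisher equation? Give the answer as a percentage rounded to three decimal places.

2.049%

Ex-ante: (1 + 0.1279)/(1 + 0.0620) − 1 = 6.2053%
Ex-post: (1 + 0.1279)/(1 + 0.0419) − 1 = 8.2542%
Difference (ex-post − ex-ante) = 2.0489% → 2.049%.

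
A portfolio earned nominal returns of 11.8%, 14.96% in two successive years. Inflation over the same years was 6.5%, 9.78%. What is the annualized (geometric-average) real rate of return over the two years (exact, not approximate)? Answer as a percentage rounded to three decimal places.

Nominal growth factor = 1.1180 × 1.1496 = 1.28525280
Price-level growth factor = 1.0650 × 1.0978 = 1.16915700
Real growth factor = 1.28525280 / 1.16915700 = 1.09929873
Annualized real rate = 1.09929873^(1/2) − 1 = 4.8474% → 4.847%.

4.847%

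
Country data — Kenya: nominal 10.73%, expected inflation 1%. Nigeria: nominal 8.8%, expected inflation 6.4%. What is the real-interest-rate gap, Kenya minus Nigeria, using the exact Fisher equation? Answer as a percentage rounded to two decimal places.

Kenya: (1 + 0.1073)/(1 + 0.0100) − 1 = 9.6337%
Nigeria: (1 + 0.0880)/(1 + 0.0640) − 1 = 2.2556%
Differential = 9.6337% − 2.2556% = 7.3780% → 7.38%.

7.38%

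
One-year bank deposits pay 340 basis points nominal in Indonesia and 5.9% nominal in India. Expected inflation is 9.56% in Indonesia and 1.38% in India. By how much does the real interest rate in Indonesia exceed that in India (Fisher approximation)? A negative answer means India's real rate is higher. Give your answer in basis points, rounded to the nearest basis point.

Indonesia: 3.4% − 9.56% = -6.160%
India: 5.9% − 1.38% = 4.520%
Differential = -10.680% → -1068 basis points.

-1068 basis points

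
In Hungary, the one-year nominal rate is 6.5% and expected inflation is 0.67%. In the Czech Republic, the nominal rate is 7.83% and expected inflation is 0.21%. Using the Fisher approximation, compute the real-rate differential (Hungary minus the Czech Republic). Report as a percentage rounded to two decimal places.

-1.79%

Hungary: 6.5% − 0.67% = 5.830%
The Czech Republic: 7.83% − 0.21% = 7.620%
Differential = -1.790% → -1.79%.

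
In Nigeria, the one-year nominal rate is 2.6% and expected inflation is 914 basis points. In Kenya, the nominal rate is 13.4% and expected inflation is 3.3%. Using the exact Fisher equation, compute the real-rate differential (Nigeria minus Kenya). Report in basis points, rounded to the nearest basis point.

-1577 basis points

Nigeria: (1 + 0.0260)/(1 + 0.0914) − 1 = -5.9923%
Kenya: (1 + 0.1340)/(1 + 0.0330) − 1 = 9.7773%
Differential = -5.9923% − 9.7773% = -15.7697% → -1577 basis points.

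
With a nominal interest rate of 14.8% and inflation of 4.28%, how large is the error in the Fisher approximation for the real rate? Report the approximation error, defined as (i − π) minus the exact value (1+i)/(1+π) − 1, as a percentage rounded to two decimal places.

0.43%

Approximate: r ≈ 14.800% − 4.280% = 10.5200%
Exact: (1 + 0.1480)/(1 + 0.0428) − 1 = 10.0882%
Error = 10.5200% − 10.0882% = 0.4318% → 0.43%.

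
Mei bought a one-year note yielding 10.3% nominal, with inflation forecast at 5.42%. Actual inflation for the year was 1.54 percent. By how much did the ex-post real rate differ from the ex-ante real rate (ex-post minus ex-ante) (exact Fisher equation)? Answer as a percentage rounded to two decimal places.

Ex-ante: (1 + 0.1030)/(1 + 0.0542) − 1 = 4.6291%
Ex-post: (1 + 0.1030)/(1 + 0.0154) − 1 = 8.6271%
Difference (ex-post − ex-ante) = 3.9980% → 4.00%.

4.00%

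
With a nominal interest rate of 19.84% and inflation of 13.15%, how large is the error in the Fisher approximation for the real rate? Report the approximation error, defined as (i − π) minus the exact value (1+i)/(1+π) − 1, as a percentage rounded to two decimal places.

0.78%

Approximate: r ≈ 19.840% − 13.150% = 6.6900%
Exact: (1 + 0.1984)/(1 + 0.1315) − 1 = 5.9125%
Error = 6.6900% − 5.9125% = 0.7775% → 0.78%.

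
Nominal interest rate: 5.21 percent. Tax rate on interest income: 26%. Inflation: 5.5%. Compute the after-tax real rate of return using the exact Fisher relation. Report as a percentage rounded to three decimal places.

-1.559%

After-tax nominal return = 5.21% × (1 − 0.26) = 3.8554%.
1 + r = 1.038554 / 1.05500 = 0.984411
After-tax real rate = 0.984411 − 1 → -1.559%.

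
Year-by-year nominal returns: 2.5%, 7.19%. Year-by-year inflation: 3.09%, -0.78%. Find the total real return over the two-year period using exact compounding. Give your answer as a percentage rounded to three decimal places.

Compound the nominal returns: 1.0250 × 1.0719 = 1.098698.
Compound inflation: 1.0309 × 0.9922 = 1.022859.
Deflate: 1.098698 / 1.022859 = 1.074144.
Total real return = 1.074144 − 1 → 7.414%.

7.414%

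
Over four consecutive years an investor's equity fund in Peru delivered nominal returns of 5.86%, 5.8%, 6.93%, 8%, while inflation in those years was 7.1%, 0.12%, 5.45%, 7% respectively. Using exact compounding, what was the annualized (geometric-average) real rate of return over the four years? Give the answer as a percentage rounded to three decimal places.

Compound the nominal returns: 1.0586 × 1.0580 × 1.0693 × 1.0800 = 1.29342389.
Compound inflation: 1.0710 × 1.0012 × 1.0545 × 1.0700 = 1.20987548.
Deflate: 1.29342389 / 1.20987548 = 1.06905539.
Annualized real rate = 1.06905539^(1/4) − 1 = 1.6834% → 1.683%.

1.683%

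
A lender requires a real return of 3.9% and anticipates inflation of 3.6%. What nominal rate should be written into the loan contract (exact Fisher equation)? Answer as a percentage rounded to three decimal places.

7.640%

(1 + i) = (1 + r)(1 + π) = 1.03900 × 1.03600 = 1.076404
i = 1.076404 − 1, so the required nominal rate is 7.640%.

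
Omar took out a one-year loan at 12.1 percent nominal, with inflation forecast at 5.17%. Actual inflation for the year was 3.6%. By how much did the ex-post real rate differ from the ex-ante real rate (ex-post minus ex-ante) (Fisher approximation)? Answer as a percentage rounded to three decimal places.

Ex-ante: 12.1% − 5.17% = 6.930%
Ex-post: 12.1% − 3.6% = 8.500%
Difference (ex-post − ex-ante) = 1.5700% → 1.570%.

1.570%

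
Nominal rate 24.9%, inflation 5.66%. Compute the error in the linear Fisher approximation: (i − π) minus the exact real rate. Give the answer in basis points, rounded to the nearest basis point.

Approximate: r ≈ 24.900% − 5.660% = 19.2400%
Exact: (1 + 0.2490)/(1 + 0.0566) − 1 = 18.2094%
Error = 19.2400% − 18.2094% = 1.0306% → 103 basis points.

103 basis points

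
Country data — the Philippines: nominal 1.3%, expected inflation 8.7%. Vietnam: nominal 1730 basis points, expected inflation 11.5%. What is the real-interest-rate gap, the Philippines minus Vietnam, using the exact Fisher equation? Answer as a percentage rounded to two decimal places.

-12.01%

The Philippines: (1 + 0.0130)/(1 + 0.0870) − 1 = -6.8077%
Vietnam: (1 + 0.1730)/(1 + 0.1150) − 1 = 5.2018%
Differential = -6.8077% − 5.2018% = -12.0095% → -12.01%.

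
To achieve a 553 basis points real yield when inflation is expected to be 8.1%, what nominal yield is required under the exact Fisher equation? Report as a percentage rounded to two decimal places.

14.08%

(1 + i) = (1 + r)(1 + π) = 1.05530 × 1.08100 = 1.1407793
i = 1.1407793 − 1, so the required nominal rate is 14.08%.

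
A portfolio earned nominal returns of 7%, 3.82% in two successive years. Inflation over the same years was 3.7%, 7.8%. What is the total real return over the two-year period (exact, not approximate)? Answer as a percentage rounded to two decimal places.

-0.63%

Nominal growth factor = 1.0700 × 1.0382 = 1.110874
Price-level growth factor = 1.0370 × 1.0780 = 1.117886
Real growth factor = 1.110874 / 1.117886 = 0.993727
Total real return = 0.993727 − 1 → -0.63%.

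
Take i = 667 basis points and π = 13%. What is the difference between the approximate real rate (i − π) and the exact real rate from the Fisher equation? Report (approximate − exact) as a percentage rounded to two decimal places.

-0.73%

Approximate: r ≈ 6.670% − 13.000% = -6.3300%
Exact: (1 + 0.0667)/(1 + 0.1300) − 1 = -5.6018%
Error = -6.3300% − (-5.6018%) = -0.7282% → -0.73%.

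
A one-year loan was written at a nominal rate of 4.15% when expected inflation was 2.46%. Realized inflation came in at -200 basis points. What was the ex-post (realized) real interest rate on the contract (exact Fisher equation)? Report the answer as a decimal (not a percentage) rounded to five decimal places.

0.06276

Ex-post: (1 + 0.0415)/(1 − 0.0200) − 1 = 6.27551%
So the realized real rate is 0.06276.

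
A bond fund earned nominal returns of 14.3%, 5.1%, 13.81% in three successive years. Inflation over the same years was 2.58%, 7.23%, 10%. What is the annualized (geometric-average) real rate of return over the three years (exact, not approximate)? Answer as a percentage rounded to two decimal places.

4.16%

Compound the nominal returns: 1.1430 × 1.0510 × 1.1381 = 1.36719156.
Compound inflation: 1.0258 × 1.0723 × 1.1000 = 1.20996187.
Deflate: 1.36719156 / 1.20996187 = 1.12994599.
Annualized real rate = 1.12994599^(1/3) − 1 = 4.1564% → 4.16%.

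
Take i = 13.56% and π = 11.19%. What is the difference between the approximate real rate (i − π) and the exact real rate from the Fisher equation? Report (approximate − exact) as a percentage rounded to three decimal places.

Approximate: r ≈ 13.560% − 11.190% = 2.3700%
Exact: (1 + 0.1356)/(1 + 0.1119) − 1 = 2.13149%
Error = 2.3700% − 2.13149% = 0.23851% → 0.239%.

0.239%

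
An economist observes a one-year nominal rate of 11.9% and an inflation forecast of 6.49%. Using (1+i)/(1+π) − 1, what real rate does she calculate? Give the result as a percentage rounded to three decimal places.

By the Fisher equation, 1 + r = (1 + i)/(1 + π).
1 + r = 1.11900 / 1.06490 = 1.050803
r = 1.050803 − 1 = 5.0803%, i.e. 5.080%.

5.080%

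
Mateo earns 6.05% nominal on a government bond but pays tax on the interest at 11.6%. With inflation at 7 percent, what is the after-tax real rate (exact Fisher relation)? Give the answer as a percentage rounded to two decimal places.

-1.54%

After-tax nominal return = 6.05% × (1 − 0.116) = 5.3482%.
1 + r = 1.053482 / 1.07000 = 0.984563
After-tax real rate = 0.984563 − 1 → -1.54%.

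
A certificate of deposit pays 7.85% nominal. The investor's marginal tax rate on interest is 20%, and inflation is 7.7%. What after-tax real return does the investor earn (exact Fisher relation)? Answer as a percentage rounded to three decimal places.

-1.318%

After-tax nominal return = 7.85% × (1 − 0.2) = 6.2800%.
1 + r = 1.06280 / 1.07700 = 0.9868152
After-tax real rate = 0.9868152 − 1 → -1.318%.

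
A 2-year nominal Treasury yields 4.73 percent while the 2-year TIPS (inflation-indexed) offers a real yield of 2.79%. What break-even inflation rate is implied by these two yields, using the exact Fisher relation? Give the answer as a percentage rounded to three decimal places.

1.887%

(1 + π) = (1 + i)/(1 + r) = 1.04730 / 1.02790 = 1.018873
Break-even inflation = 1.018873 − 1 → 1.887%.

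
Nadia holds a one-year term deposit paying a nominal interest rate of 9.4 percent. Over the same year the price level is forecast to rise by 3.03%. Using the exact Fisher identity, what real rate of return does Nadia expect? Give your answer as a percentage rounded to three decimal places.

1 + r = 1.09400 / 1.03030 = 1.061827
r = 1.061827 − 1 = 6.1827%, i.e. 6.183%.

6.183%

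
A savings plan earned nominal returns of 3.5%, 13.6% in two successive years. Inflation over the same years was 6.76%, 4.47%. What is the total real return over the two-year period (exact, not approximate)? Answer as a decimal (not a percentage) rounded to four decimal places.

0.0542

Compound the nominal returns: 1.0350 × 1.1360 = 1.175760.
Compound inflation: 1.0676 × 1.0447 = 1.115322.
Deflate: 1.175760 / 1.115322 = 1.054189.
Total real return = 1.054189 − 1 → 0.0542.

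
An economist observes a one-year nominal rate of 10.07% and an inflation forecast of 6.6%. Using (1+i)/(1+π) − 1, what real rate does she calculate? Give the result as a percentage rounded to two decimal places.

3.26%

By the Fisher equation, 1 + r = (1 + i)/(1 + π).
1 + r = 1.10070 / 1.06600 = 1.032552
r = 1.032552 − 1 = 3.2552%, i.e. 3.26%.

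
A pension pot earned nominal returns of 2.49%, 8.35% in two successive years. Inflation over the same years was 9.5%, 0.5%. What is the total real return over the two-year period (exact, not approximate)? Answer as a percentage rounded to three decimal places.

0.909%

Compound the nominal returns: 1.0249 × 1.0835 = 1.110479.
Compound inflation: 1.0950 × 1.0050 = 1.100475.
Deflate: 1.110479 / 1.100475 = 1.009091.
Total real return = 1.009091 − 1 → 0.909%.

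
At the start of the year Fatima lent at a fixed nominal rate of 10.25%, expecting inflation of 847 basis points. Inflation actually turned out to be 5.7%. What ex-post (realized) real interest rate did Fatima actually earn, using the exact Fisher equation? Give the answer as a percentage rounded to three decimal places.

Ex-post: (1 + 0.1025)/(1 + 0.0570) − 1 = 4.3046%
So the realized real rate is 4.305%.

4.305%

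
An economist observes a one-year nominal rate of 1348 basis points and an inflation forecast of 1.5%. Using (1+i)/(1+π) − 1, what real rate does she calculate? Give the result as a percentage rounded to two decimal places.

11.80%

By the Fisher relation, 1 + r = (1 + i)/(1 + π).
1 + r = 1.13480 / 1.01500 = 1.118030
r = 1.118030 − 1 = 11.8030%, i.e. 11.80%.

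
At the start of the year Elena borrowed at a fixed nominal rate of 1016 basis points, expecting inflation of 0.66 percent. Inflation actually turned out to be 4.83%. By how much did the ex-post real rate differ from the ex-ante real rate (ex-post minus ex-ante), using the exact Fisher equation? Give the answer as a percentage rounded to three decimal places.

-4.353%

Ex-ante: (1 + 0.1016)/(1 + 0.0066) − 1 = 9.4377%
Ex-post: (1 + 0.1016)/(1 + 0.0483) − 1 = 5.0844%
Difference (ex-post − ex-ante) = -4.3533% → -4.353%.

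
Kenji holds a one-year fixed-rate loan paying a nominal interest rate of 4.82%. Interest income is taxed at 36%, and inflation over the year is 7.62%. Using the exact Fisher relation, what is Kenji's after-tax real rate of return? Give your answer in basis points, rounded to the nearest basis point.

-421 basis points

After-tax nominal return = 4.82% × (1 − 0.36) = 3.0848%.
1 + r = 1.030848 / 1.07620 = 0.957859
After-tax real rate = 0.957859 − 1 → -421 basis points.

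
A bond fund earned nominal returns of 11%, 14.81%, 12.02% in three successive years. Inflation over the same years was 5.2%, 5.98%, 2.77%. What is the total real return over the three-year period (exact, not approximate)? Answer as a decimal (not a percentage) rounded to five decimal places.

0.24593

Nominal growth factor = 1.1100 × 1.1481 × 1.1202 = 1.427573
Price-level growth factor = 1.0520 × 1.0598 × 1.0277 = 1.145793
Real growth factor = 1.427573 / 1.145793 = 1.245926
Total real return = 1.245926 − 1 → 0.24593.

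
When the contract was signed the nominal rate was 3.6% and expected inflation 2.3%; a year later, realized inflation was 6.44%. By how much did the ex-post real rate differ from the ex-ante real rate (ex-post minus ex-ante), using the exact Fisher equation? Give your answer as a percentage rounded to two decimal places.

-3.94%

Ex-ante: (1 + 0.0360)/(1 + 0.0230) − 1 = 1.2708%
Ex-post: (1 + 0.0360)/(1 + 0.0644) − 1 = -2.6682%
Difference (ex-post − ex-ante) = -3.9389% → -3.94%.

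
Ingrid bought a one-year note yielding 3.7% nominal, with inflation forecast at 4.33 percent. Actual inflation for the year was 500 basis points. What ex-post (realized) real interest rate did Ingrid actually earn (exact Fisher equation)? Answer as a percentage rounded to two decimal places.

Ex-post: (1 + 0.0370)/(1 + 0.0500) − 1 = -1.2381%
So the realized real rate is -1.24%.

-1.24%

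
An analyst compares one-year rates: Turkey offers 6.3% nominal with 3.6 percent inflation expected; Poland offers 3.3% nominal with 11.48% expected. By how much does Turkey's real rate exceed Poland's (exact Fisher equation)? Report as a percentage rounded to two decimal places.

Turkey: (1 + 0.0630)/(1 + 0.0360) − 1 = 2.6062%
Poland: (1 + 0.0330)/(1 + 0.1148) − 1 = -7.3376%
Differential = 2.6062% − (-7.3376%) = 9.9438% → 9.94%.

9.94%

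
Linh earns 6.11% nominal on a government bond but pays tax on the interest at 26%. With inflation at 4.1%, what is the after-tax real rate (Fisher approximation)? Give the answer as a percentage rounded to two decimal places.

After-tax nominal return = 6.11% × (1 − 0.26) = 4.5214%.
r ≈ 4.5214% − 4.1% → 0.42%.

0.42%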